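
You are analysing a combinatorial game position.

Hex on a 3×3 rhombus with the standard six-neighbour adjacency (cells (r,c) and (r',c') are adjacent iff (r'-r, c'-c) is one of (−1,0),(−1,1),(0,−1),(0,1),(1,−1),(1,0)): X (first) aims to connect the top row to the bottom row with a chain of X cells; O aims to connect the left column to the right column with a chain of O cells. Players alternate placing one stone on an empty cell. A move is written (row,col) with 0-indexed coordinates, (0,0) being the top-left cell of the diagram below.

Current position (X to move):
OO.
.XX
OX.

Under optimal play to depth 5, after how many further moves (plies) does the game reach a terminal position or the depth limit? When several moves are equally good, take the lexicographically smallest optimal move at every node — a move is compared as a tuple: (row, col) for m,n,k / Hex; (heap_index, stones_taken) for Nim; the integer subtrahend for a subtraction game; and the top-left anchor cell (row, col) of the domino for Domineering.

p1 X@[OO./.XX/OX.]: (0,2)[OOX/.XX/OX.]+1* (1,0)[OO./XXX/OX.]-1 (2,2)[OO./.XX/OXX]-1
p2 O@[OOX/.XX/OX.] terminal -1; root [OO./.XX/OX.] d5

PV length from [OO./.XX/OX.]: 1 ply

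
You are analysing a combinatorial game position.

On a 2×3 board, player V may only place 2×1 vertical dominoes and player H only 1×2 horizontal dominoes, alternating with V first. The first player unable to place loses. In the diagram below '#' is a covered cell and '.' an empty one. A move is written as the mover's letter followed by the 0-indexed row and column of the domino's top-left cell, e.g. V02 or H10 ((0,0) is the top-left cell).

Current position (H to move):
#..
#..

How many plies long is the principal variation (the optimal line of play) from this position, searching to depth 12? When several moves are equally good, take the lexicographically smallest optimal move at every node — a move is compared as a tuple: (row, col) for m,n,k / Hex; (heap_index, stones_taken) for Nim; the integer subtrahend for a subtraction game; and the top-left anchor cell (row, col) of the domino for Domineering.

[#../#..] H move#1: H01:+1/###/#..*, H11:+1/#../###
[###/#..] end (terminal -1, V#2); searched #../#.. to 12

PV length from [#../#..]: 1 ply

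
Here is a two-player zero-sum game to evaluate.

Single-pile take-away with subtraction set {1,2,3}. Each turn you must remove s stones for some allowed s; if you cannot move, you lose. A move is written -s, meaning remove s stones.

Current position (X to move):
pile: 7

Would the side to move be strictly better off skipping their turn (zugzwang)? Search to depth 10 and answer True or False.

ply 1, X at 7 | -1=-1→6; -2=-1→5; -3=+1→4*
ply 2, O at 4 | -1=-1→3*; -2=-1→2; -3=-1→1
ply 3, X at 3 | -1=-1→2; -2=-1→1; -3=+1→0*
ply 4: 0 is terminal -1 (O); from 7 depth 10
if X skipped the turn, O would face:
~ ply 1, O at 7 | -1=-1→6; -2=-1→5; -3=+1→4*
~ ply 2, X at 4 | -1=-1→3*; -2=-1→2; -3=-1→1
~ ply 3, O at 3 | -1=-1→2; -2=-1→1; -3=+1→0*
~ ply 4: 0 is terminal -1 (X); from 7 depth 10
compare (X): move=+1 vs pass=-1

zugzwang(7, X) = False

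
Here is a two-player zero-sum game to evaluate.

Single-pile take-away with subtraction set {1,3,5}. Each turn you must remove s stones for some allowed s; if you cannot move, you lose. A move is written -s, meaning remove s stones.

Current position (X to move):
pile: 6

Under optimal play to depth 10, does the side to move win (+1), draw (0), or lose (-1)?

[6] X move#1: -1:-1/5*, -3:-1/3, -5:-1/1
[5] O move#2: -1:+1/4*, -3:+1/2, -5:+1/0
[4] X move#3: -1:-1/3*, -3:-1/1
[3] O move#4: -1:+1/2*, -3:+1/0
[2] X move#5: -1:-1/1*
[1] O move#6: -1:+1/0*
[0] end (terminal -1, X#7); searched 6 to 10

value(6, X) = -1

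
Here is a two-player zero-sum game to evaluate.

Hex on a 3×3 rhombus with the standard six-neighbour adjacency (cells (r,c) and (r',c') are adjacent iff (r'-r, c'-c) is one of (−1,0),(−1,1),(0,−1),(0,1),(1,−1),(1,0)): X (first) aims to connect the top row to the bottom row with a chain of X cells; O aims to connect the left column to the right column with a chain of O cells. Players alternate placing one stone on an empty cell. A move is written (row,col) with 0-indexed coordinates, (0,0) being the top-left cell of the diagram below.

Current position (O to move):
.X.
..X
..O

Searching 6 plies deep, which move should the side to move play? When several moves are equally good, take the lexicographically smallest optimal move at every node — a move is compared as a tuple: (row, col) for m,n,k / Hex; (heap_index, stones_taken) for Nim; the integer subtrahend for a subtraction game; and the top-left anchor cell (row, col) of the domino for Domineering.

O's best at [.X./..X/..O]: (1,1)

p1 O@[.X./..X/..O]: (0,0)[OX./..X/..O]-1 (0,2)[.XO/..X/..O]-1 (1,0)[.X./O.X/..O]-1 (1,1)[.X./.OX/..O]+1* (2,0)[.X./..X/O.O]-1 (2,1)[.X./..X/.OO]-1
p2 X@[.X./.OX/..O]: (0,0)[XX./.OX/..O]-1* (0,2)[.XX/.OX/..O]-1 (1,0)[.X./XOX/..O]-1 (2,0)[.X./.OX/X.O]-1 (2,1)[.X./.OX/.XO]-1
p3 O@[XX./.OX/..O]: (0,2)[XXO/.OX/..O]+1* (1,0)[XX./OOX/..O]+1 (2,0)[XX./.OX/O.O]+1 (2,1)[XX./.OX/.OO]+1
p4 X@[XXO/.OX/..O]: (1,0)[XXO/XOX/..O]-1* (2,0)[XXO/.OX/X.O]-1 (2,1)[XXO/.OX/.XO]-1
p5 O@[XXO/XOX/..O]: (2,0)[XXO/XOX/O.O]+1* (2,1)[XXO/XOX/.OO]-1
p6 X@[XXO/XOX/O.O] terminal -1; root [.X./..X/..O] d6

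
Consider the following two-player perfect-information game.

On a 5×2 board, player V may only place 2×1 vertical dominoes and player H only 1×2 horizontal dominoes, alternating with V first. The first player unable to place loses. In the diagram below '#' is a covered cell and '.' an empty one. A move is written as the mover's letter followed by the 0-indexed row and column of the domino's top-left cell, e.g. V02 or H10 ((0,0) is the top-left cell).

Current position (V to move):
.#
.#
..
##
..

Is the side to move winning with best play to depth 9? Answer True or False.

p1 V@[.#/.#/../##/..]: V00[##/##/../##/..]-1* V10[.#/##/#./##/..]-1
p2 H@[##/##/../##/..]: H20[##/##/##/##/..]+1* H40[##/##/../##/##]+1
p3 V@[##/##/##/##/..] terminal -1; root [.#/.#/../##/..] d9

V winning at [.#/.#/../##/..]: False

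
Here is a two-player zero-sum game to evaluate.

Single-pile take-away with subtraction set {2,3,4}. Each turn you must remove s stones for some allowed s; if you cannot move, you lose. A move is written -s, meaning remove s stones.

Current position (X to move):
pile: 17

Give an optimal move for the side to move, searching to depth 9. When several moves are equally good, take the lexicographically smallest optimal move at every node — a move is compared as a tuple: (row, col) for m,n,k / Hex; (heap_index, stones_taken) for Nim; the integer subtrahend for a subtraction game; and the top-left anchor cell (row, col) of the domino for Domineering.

X's best at [17]: -4

p1 X@[17]: -2[15]-1 -3[14]-1 -4[13]+1*
p2 O@[13]: -2[11]-1* -3[10]-1 -4[9]-1
p3 X@[11]: -2[9]-1 -3[8]-1 -4[7]+1*
p4 O@[7]: -2[5]-1* -3[4]-1 -4[3]-1
p5 X@[5]: -2[3]-1 -3[2]-1 -4[1]+1*
p6 O@[1] terminal -1; root [17] d9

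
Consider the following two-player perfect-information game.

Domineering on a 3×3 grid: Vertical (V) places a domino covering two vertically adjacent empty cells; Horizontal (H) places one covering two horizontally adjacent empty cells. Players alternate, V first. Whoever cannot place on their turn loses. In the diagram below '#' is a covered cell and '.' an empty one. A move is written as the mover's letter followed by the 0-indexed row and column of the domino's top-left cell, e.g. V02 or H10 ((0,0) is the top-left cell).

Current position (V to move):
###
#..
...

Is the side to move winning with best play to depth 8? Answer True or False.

V winning at [###/#../...]: True

p1 V@[###/#../...]: V11[###/##./.#.]+1* V12[###/#.#/..#]-1
p2 H@[###/##./.#.] terminal -1; root [###/#../...] d8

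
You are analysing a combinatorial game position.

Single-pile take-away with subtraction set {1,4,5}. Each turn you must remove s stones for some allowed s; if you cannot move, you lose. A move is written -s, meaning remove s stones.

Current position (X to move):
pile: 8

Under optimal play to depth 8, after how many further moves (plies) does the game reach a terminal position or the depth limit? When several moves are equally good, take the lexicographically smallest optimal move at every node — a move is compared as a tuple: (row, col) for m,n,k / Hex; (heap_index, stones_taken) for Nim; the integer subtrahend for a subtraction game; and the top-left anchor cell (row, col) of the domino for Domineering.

PV length from [8]: 4 plies

[8] X move#1: -1:-1/7*, -4:-1/4, -5:-1/3
[7] O move#2: -1:-1/6, -4:-1/3, -5:+1/2*
[2] X move#3: -1:-1/1*
[1] O move#4: -1:+1/0*
[0] end (terminal -1, X#5); searched 8 to 8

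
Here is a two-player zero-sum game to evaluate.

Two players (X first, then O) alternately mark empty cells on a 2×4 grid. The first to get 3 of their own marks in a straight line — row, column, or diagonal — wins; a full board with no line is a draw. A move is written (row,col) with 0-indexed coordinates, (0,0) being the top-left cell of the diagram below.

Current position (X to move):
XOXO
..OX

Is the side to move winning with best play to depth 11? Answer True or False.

X winning at [XOXO/..OX]: False

[XOXO/..OX] X move#1: (1,0):+0/XOXO/X.OX*, (1,1):+0/XOXO/.XOX
[XOXO/X.OX] O move#2: (1,1):+0/XOXO/XOOX*
[XOXO/XOOX] end (terminal +0, X#3); searched XOXO/..OX to 11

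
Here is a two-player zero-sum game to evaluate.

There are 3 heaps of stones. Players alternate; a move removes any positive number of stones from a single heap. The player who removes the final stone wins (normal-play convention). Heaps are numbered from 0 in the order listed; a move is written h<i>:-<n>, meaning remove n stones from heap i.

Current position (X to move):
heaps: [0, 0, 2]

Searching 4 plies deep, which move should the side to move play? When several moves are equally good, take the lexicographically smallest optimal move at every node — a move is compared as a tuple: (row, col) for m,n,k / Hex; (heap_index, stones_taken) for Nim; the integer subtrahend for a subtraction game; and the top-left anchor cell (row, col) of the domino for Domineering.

X's best at [(0,0,2)]: h2:-2

[(0,0,2)] X move#1: h2:-1:-1/(0,0,1), h2:-2:+1/(0,0,0)*
[(0,0,0)] end (terminal -1, O#2); searched (0,0,2) to 4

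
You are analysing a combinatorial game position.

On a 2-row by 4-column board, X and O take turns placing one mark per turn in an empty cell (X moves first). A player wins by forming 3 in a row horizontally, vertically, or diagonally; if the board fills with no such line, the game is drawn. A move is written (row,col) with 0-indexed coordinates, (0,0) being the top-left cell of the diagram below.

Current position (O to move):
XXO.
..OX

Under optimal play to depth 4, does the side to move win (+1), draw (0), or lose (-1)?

ply 1, O at XXO./..OX | (0,3)=+0→XXOO/..OX*; (1,0)=+0→XXO./O.OX; (1,1)=+0→XXO./.OOX
ply 2, X at XXOO/..OX | (1,0)=+0→XXOO/X.OX*; (1,1)=+0→XXOO/.XOX
ply 3, O at XXOO/X.OX | (1,1)=+0→XXOO/XOOX*
ply 4: XXOO/XOOX is terminal +0 (X); from XXO./..OX depth 4

value(XXO./..OX, O) = 0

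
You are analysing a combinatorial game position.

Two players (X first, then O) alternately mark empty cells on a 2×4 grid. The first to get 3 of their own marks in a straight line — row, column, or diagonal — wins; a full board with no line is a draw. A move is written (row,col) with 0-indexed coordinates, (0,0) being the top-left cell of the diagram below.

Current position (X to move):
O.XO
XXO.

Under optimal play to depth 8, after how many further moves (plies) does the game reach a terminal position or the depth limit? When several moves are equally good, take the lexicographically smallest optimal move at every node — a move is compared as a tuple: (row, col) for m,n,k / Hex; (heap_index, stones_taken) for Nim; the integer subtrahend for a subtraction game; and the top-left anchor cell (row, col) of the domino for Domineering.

ply 1, X at O.XO/XXO. | (0,1)=+0→OXXO/XXO.*; (1,3)=+0→O.XO/XXOX
ply 2, O at OXXO/XXO. | (1,3)=+0→OXXO/XXOO*
ply 3: OXXO/XXOO is terminal +0 (X); from O.XO/XXO. depth 8

PV length from [O.XO/XXO.]: 2 plies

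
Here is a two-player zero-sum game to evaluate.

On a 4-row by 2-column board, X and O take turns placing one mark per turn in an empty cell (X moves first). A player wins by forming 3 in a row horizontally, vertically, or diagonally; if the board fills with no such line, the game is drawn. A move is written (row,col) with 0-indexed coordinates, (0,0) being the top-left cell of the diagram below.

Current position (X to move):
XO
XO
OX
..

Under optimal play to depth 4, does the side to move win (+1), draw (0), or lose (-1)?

p1 X@[XO/XO/OX/..]: (3,0)[XO/XO/OX/X.]+0* (3,1)[XO/XO/OX/.X]+0
p2 O@[XO/XO/OX/X.]: (3,1)[XO/XO/OX/XO]+0*
p3 X@[XO/XO/OX/XO] terminal +0; root [XO/XO/OX/..] d4

value(XO/XO/OX/.., X) = 0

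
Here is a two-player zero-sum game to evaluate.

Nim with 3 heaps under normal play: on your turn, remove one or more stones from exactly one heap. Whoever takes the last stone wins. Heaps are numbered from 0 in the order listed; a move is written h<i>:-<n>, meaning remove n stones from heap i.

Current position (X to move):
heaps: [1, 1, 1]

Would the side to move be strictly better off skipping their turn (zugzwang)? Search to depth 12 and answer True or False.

ply 1, X at (1,1,1) | h0:-1=+1→(0,1,1)*; h1:-1=+1→(1,0,1); h2:-1=+1→(1,1,0)
ply 2, O at (0,1,1) | h1:-1=-1→(0,0,1)*; h2:-1=-1→(0,1,0)
ply 3, X at (0,0,1) | h2:-1=+1→(0,0,0)*
ply 4: (0,0,0) is terminal -1 (O); from (1,1,1) depth 12
pass branch (O moves first from the same position):
  | ply 1, O at (1,1,1) | h0:-1=+1→(0,1,1)*; h1:-1=+1→(1,0,1); h2:-1=+1→(1,1,0)
  | ply 2, X at (0,1,1) | h1:-1=-1→(0,0,1)*; h2:-1=-1→(0,1,0)
  | ply 3, O at (0,0,1) | h2:-1=+1→(0,0,0)*
  | ply 4: (0,0,0) is terminal -1 (X); from (1,1,1) depth 12
X moving scores +1; X passing scores -1

zugzwang((1,1,1), X) = False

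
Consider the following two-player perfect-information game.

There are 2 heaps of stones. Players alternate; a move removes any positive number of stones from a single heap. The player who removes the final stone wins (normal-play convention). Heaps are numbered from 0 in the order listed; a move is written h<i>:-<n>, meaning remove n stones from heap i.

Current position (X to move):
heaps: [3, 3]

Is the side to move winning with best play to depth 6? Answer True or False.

X winning at [(3,3)]: False

ply 1, X at (3,3) | h0:-1=-1→(2,3)*; h0:-2=-1→(1,3); h0:-3=-1→(0,3); h1:-1=-1→(3,2); h1:-2=-1→(3,1); h1:-3=-1→(3,0)
ply 2, O at (2,3) | h0:-1=-1→(1,3); h0:-2=-1→(0,3); h1:-1=+1→(2,2)*; h1:-2=-1→(2,1); h1:-3=-1→(2,0)
ply 3, X at (2,2) | h0:-1=-1→(1,2)*; h0:-2=-1→(0,2); h1:-1=-1→(2,1); h1:-2=-1→(2,0)
ply 4, O at (1,2) | h0:-1=-1→(0,2); h1:-1=+1→(1,1)*; h1:-2=-1→(1,0)
ply 5, X at (1,1) | h0:-1=-1→(0,1)*; h1:-1=-1→(1,0)
ply 6, O at (0,1) | h1:-1=+1→(0,0)*
ply 7: (0,0) is terminal -1 (X); from (3,3) depth 6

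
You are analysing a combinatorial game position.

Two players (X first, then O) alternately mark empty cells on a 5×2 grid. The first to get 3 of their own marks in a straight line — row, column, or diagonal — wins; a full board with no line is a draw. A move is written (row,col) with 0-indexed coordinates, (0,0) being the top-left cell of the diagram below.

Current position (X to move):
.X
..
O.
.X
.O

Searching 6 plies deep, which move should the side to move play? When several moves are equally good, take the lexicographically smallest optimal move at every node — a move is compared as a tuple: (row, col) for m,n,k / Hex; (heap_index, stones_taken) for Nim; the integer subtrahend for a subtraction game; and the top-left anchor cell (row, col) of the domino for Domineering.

X's best at [.X/../O./.X/.O]: (1,0)

ply 1, X at .X/../O./.X/.O | (0,0)=-1→XX/../O./.X/.O; (1,0)=+0→.X/X./O./.X/.O*; (1,1)=+0→.X/.X/O./.X/.O; (2,1)=+0→.X/../OX/.X/.O; (3,0)=+0→.X/../O./XX/.O; (4,0)=-1→.X/../O./.X/XO
ply 2, O at .X/X./O./.X/.O | (0,0)=+0→OX/X./O./.X/.O*; (1,1)=+0→.X/XO/O./.X/.O; (2,1)=+0→.X/X./OO/.X/.O; (3,0)=+0→.X/X./O./OX/.O; (4,0)=+0→.X/X./O./.X/OO
ply 3, X at OX/X./O./.X/.O | (1,1)=+0→OX/XX/O./.X/.O*; (2,1)=+0→OX/X./OX/.X/.O; (3,0)=+0→OX/X./O./XX/.O; (4,0)=+0→OX/X./O./.X/XO
ply 4, O at OX/XX/O./.X/.O | (2,1)=+0→OX/XX/OO/.X/.O*; (3,0)=-1→OX/XX/O./OX/.O; (4,0)=-1→OX/XX/O./.X/OO
ply 5, X at OX/XX/OO/.X/.O | (3,0)=+0→OX/XX/OO/XX/.O*; (4,0)=+0→OX/XX/OO/.X/XO
ply 6, O at OX/XX/OO/XX/.O | (4,0)=+0→OX/XX/OO/XX/OO*
ply 7: OX/XX/OO/XX/OO is terminal +0 (X); from .X/../O./.X/.O depth 6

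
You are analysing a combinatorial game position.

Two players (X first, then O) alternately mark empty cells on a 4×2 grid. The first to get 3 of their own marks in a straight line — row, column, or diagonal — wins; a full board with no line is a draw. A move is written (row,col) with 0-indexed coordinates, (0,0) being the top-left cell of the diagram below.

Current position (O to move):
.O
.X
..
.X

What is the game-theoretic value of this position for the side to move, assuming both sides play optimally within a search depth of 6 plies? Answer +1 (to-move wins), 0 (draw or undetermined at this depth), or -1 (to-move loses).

value(.O/.X/../.X, O) = 0

ply 1, O at .O/.X/../.X | (0,0)=-1→OO/.X/../.X; (1,0)=-1→.O/OX/../.X; (2,0)=-1→.O/.X/O./.X; (2,1)=+0→.O/.X/.O/.X*; (3,0)=-1→.O/.X/../OX
ply 2, X at .O/.X/.O/.X | (0,0)=+0→XO/.X/.O/.X*; (1,0)=+0→.O/XX/.O/.X; (2,0)=+0→.O/.X/XO/.X; (3,0)=+0→.O/.X/.O/XX
ply 3, O at XO/.X/.O/.X | (1,0)=+0→XO/OX/.O/.X*; (2,0)=+0→XO/.X/OO/.X; (3,0)=+0→XO/.X/.O/OX
ply 4, X at XO/OX/.O/.X | (2,0)=+0→XO/OX/XO/.X*; (3,0)=+0→XO/OX/.O/XX
ply 5, O at XO/OX/XO/.X | (3,0)=+0→XO/OX/XO/OX*
ply 6: XO/OX/XO/OX is terminal +0 (X); from .O/.X/../.X depth 6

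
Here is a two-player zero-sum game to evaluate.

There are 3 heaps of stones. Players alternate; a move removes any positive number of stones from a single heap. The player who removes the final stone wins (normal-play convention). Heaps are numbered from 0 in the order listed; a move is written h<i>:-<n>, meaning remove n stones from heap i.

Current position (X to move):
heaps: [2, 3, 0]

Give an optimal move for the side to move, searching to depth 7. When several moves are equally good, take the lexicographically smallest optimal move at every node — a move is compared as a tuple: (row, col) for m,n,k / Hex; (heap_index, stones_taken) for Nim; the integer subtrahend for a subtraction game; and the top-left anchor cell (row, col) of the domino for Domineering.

X's best at [(2,3,0)]: h1:-1

p1 X@[(2,3,0)]: h0:-1[(1,3,0)]-1 h0:-2[(0,3,0)]-1 h1:-1[(2,2,0)]+1* h1:-2[(2,1,0)]-1 h1:-3[(2,0,0)]-1
p2 O@[(2,2,0)]: h0:-1[(1,2,0)]-1* h0:-2[(0,2,0)]-1 h1:-1[(2,1,0)]-1 h1:-2[(2,0,0)]-1
p3 X@[(1,2,0)]: h0:-1[(0,2,0)]-1 h1:-1[(1,1,0)]+1* h1:-2[(1,0,0)]-1
p4 O@[(1,1,0)]: h0:-1[(0,1,0)]-1* h1:-1[(1,0,0)]-1
p5 X@[(0,1,0)]: h1:-1[(0,0,0)]+1*
p6 O@[(0,0,0)] terminal -1; root [(2,3,0)] d7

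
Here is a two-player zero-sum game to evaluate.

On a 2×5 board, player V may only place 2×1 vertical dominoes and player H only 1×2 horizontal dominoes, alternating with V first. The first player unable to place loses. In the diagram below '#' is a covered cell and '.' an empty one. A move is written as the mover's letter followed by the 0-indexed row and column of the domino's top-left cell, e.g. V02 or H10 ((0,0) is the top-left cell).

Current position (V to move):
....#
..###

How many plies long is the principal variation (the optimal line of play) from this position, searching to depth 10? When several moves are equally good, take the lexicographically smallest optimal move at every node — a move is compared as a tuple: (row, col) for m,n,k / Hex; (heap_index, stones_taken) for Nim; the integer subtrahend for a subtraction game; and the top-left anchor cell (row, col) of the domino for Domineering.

PV length from [....#/..###]: 3 plies

ply 1, V at ....#/..### | V00=-1→#...#/#.###; V01=+1→.#..#/.####*
ply 2, H at .#..#/.#### | H02=-1→.####/.####*
ply 3, V at .####/.#### | V00=+1→#####/#####*
ply 4: #####/##### is terminal -1 (H); from ....#/..### depth 10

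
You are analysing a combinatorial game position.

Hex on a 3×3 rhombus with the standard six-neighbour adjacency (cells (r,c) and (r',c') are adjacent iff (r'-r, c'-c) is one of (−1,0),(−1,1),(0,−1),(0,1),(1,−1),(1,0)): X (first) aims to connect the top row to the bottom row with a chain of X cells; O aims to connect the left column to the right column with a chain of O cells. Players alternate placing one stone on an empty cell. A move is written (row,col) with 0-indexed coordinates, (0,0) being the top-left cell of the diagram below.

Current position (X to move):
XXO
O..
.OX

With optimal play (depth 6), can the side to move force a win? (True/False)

X winning at [XXO/O../.OX]: True

p1 X@[XXO/O../.OX]: (1,1)[XXO/OX./.OX]+1* (1,2)[XXO/O.X/.OX]-1 (2,0)[XXO/O../XOX]-1
p2 O@[XXO/OX./.OX]: (1,2)[XXO/OXO/.OX]-1* (2,0)[XXO/OX./OOX]-1
p3 X@[XXO/OXO/.OX]: (2,0)[XXO/OXO/XOX]+1*
p4 O@[XXO/OXO/XOX] terminal -1; root [XXO/O../.OX] d6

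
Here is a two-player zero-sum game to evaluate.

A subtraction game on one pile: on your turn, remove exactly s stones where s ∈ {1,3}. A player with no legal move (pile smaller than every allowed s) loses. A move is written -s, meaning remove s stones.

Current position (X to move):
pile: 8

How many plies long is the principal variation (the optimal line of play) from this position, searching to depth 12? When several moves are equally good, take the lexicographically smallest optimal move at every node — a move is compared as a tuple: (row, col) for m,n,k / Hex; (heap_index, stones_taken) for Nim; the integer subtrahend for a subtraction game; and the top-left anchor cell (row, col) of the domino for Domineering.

p1 X@[8]: -1[7]-1* -3[5]-1
p2 O@[7]: -1[6]+1* -3[4]+1
p3 X@[6]: -1[5]-1* -3[3]-1
p4 O@[5]: -1[4]+1* -3[2]+1
p5 X@[4]: -1[3]-1* -3[1]-1
p6 O@[3]: -1[2]+1* -3[0]+1
p7 X@[2]: -1[1]-1*
p8 O@[1]: -1[0]+1*
p9 X@[0] terminal -1; root [8] d12

PV length from [8]: 8 plies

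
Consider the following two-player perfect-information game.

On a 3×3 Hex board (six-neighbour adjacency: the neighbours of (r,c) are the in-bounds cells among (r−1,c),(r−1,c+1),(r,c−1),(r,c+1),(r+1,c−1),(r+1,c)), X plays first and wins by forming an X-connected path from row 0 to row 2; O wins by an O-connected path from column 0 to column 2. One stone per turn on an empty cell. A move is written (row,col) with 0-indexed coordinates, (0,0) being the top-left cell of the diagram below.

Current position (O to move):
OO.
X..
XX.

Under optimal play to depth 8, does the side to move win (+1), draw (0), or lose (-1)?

value(OO./X../XX., O) = +1

ply 1, O at OO./X../XX. | (0,2)=+1→OOO/X../XX.*; (1,1)=+1→OO./XO./XX.; (1,2)=+1→OO./X.O/XX.; (2,2)=-1→OO./X../XXO
ply 2: OOO/X../XX. is terminal -1 (X); from OO./X../XX. depth 8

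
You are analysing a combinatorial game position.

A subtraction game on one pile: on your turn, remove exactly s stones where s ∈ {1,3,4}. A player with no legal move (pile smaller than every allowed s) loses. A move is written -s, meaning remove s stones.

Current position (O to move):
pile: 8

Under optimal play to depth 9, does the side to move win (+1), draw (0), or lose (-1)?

value(8, O) = +1

p1 O@[8]: -1[7]+1* -3[5]-1 -4[4]-1
p2 X@[7]: -1[6]-1* -3[4]-1 -4[3]-1
p3 O@[6]: -1[5]-1 -3[3]-1 -4[2]+1*
p4 X@[2]: -1[1]-1*
p5 O@[1]: -1[0]+1*
p6 X@[0] terminal -1; root [8] d9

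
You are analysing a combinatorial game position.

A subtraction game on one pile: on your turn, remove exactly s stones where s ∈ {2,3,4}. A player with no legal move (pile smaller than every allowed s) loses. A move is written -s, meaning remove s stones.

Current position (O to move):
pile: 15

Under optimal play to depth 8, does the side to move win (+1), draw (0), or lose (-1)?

value(15, O) = +1

ply 1, O at 15 | -2=+1→13*; -3=+1→12; -4=-1→11
ply 2, X at 13 | -2=-1→11*; -3=-1→10; -4=-1→9
ply 3, O at 11 | -2=-1→9; -3=-1→8; -4=+1→7*
ply 4, X at 7 | -2=-1→5*; -3=-1→4; -4=-1→3
ply 5, O at 5 | -2=-1→3; -3=-1→2; -4=+1→1*
ply 6: 1 is terminal -1 (X); from 15 depth 8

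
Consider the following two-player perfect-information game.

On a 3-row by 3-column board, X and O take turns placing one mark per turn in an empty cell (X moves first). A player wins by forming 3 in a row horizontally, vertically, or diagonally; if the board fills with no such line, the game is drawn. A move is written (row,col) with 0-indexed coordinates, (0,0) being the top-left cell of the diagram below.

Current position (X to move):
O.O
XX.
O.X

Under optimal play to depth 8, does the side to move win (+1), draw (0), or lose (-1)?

p1 X@[O.O/XX./O.X]: (0,1)[OXO/XX./O.X]+1* (1,2)[O.O/XXX/O.X]+1 (2,1)[O.O/XX./OXX]-1
p2 O@[OXO/XX./O.X]: (1,2)[OXO/XXO/O.X]-1* (2,1)[OXO/XX./OOX]-1
p3 X@[OXO/XXO/O.X]: (2,1)[OXO/XXO/OXX]+1*
p4 O@[OXO/XXO/OXX] terminal -1; root [O.O/XX./O.X] d8

value(O.O/XX./O.X, X) = +1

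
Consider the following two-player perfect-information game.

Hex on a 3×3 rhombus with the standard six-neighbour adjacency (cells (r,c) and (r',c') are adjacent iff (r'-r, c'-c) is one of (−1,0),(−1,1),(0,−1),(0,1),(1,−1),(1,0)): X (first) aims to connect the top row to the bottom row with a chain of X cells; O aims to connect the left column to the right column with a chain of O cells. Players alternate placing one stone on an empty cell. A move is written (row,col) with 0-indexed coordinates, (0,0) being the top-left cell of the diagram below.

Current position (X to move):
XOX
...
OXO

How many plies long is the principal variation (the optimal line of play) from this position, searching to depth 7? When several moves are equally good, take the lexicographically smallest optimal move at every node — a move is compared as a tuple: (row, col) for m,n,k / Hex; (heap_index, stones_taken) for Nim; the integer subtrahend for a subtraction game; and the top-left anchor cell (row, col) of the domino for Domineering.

PV length from [XOX/.../OXO]: 3 plies

[XOX/.../OXO] X move#1: (1,0):+1/XOX/X../OXO*, (1,1):+1/XOX/.X./OXO, (1,2):+1/XOX/..X/OXO
[XOX/X../OXO] O move#2: (1,1):-1/XOX/XO./OXO*, (1,2):-1/XOX/X.O/OXO
[XOX/XO./OXO] X move#3: (1,2):+1/XOX/XOX/OXO*
[XOX/XOX/OXO] end (terminal -1, O#4); searched XOX/.../OXO to 7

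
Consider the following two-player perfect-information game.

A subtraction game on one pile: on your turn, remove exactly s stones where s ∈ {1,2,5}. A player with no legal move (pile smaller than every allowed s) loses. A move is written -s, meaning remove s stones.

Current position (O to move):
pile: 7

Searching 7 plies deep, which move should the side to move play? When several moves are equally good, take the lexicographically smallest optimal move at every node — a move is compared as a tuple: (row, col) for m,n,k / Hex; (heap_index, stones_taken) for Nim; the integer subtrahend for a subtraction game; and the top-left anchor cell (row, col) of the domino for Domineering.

p1 O@[7]: -1[6]+1* -2[5]-1 -5[2]-1
p2 X@[6]: -1[5]-1* -2[4]-1 -5[1]-1
p3 O@[5]: -1[4]-1 -2[3]+1* -5[0]+1
p4 X@[3]: -1[2]-1* -2[1]-1
p5 O@[2]: -1[1]-1 -2[0]+1*
p6 X@[0] terminal -1; root [7] d7

O's best at [7]: -1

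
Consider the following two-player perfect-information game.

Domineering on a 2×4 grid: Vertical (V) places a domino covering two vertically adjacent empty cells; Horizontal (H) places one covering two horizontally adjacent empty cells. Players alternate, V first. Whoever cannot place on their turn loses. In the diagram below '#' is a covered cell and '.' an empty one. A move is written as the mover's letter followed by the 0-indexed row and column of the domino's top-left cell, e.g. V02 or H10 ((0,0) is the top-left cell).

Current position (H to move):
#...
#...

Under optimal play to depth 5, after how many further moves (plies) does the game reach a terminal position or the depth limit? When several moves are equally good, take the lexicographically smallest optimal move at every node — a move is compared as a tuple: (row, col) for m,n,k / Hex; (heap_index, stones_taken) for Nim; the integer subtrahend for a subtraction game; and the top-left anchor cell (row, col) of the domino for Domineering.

PV length from [#.../#...]: 3 plies

[#.../#...] H move#1: H01:+1/###./#...*, H02:+1/#.##/#..., H11:+1/#.../###., H12:+1/#.../#.##
[###./#...] V move#2: V03:-1/####/#..#*
[####/#..#] H move#3: H11:+1/####/####*
[####/####] end (terminal -1, V#4); searched #.../#... to 5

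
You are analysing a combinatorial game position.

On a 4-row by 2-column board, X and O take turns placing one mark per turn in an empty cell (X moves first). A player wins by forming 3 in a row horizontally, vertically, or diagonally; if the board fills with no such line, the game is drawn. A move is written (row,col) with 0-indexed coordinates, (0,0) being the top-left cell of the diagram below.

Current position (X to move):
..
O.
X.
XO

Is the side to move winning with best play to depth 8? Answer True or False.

[../O./X./XO] X move#1: (0,0):+0/X./O./X./XO*, (0,1):+0/.X/O./X./XO, (1,1):+0/../OX/X./XO, (2,1):+0/../O./XX/XO
[X./O./X./XO] O move#2: (0,1):+0/XO/O./X./XO*, (1,1):+0/X./OO/X./XO, (2,1):+0/X./O./XO/XO
[XO/O./X./XO] X move#3: (1,1):+0/XO/OX/X./XO*, (2,1):+0/XO/O./XX/XO
[XO/OX/X./XO] O move#4: (2,1):+0/XO/OX/XO/XO*
[XO/OX/XO/XO] end (terminal +0, X#5); searched ../O./X./XO to 8

X winning at [../O./X./XO]: False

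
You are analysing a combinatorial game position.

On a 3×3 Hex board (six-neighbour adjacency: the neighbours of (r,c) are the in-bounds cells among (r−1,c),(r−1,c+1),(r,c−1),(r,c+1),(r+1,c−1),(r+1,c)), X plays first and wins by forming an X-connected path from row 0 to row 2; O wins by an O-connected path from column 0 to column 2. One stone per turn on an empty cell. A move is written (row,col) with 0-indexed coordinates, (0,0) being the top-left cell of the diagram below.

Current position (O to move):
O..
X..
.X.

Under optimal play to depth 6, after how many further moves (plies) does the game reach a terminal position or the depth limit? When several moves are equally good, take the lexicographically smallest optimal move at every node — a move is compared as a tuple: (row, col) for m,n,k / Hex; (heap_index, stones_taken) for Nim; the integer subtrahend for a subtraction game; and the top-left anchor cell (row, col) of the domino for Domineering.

p1 O@[O../X../.X.]: (0,1)[OO./X../.X.]-1 (0,2)[O.O/X../.X.]-1 (1,1)[O../XO./.X.]+1* (1,2)[O../X.O/.X.]-1 (2,0)[O../X../OX.]-1 (2,2)[O../X../.XO]-1
p2 X@[O../XO./.X.]: (0,1)[OX./XO./.X.]-1* (0,2)[O.X/XO./.X.]-1 (1,2)[O../XOX/.X.]-1 (2,0)[O../XO./XX.]-1 (2,2)[O../XO./.XX]-1
p3 O@[OX./XO./.X.]: (0,2)[OXO/XO./.X.]-1 (1,2)[OX./XOO/.X.]-1 (2,0)[OX./XO./OX.]+1* (2,2)[OX./XO./.XO]-1
p4 X@[OX./XO./OX.]: (0,2)[OXX/XO./OX.]-1* (1,2)[OX./XOX/OX.]-1 (2,2)[OX./XO./OXX]-1
p5 O@[OXX/XO./OX.]: (1,2)[OXX/XOO/OX.]+1* (2,2)[OXX/XO./OXO]-1
p6 X@[OXX/XOO/OX.] terminal -1; root [O../X../.X.] d6

PV length from [O../X../.X.]: 5 plies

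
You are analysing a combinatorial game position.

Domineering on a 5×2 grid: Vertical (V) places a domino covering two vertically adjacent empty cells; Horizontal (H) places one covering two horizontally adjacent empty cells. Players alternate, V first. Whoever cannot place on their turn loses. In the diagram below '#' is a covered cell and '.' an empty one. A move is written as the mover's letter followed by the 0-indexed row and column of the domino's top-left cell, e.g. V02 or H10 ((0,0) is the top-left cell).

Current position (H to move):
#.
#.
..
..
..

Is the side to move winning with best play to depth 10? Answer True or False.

H winning at [#./#./../../..]: True

ply 1, H at #./#./../../.. | H20=-1→#./#./##/../..; H30=+1→#./#./../##/..*; H40=-1→#./#./../../##
ply 2, V at #./#./../##/.. | V01=-1→##/##/../##/..*; V11=-1→#./##/.#/##/..
ply 3, H at ##/##/../##/.. | H20=+1→##/##/##/##/..*; H40=+1→##/##/../##/##
ply 4: ##/##/##/##/.. is terminal -1 (V); from #./#./../../.. depth 10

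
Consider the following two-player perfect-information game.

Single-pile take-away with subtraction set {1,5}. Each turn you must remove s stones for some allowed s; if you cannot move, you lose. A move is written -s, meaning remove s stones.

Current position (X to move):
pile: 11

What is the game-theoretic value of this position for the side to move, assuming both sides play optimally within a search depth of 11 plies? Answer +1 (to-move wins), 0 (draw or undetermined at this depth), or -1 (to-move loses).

[11] X move#1: -1:+1/10*, -5:+1/6
[10] O move#2: -1:-1/9*, -5:-1/5
[9] X move#3: -1:+1/8*, -5:+1/4
[8] O move#4: -1:-1/7*, -5:-1/3
[7] X move#5: -1:+1/6*, -5:+1/2
[6] O move#6: -1:-1/5*, -5:-1/1
[5] X move#7: -1:+1/4*, -5:+1/0
[4] O move#8: -1:-1/3*
[3] X move#9: -1:+1/2*
[2] O move#10: -1:-1/1*
[1] X move#11: -1:+1/0*
[0] end (terminal -1, O#12); searched 11 to 11

value(11, X) = +1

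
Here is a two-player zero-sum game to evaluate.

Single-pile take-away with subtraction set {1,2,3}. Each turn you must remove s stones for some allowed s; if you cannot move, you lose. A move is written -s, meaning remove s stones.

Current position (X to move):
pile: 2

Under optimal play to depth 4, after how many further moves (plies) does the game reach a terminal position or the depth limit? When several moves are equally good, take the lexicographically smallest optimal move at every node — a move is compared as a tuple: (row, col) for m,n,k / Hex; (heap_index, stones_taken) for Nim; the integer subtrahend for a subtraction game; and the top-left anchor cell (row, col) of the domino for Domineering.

PV length from [2]: 1 ply

p1 X@[2]: -1[1]-1 -2[0]+1*
p2 O@[0] terminal -1; root [2] d4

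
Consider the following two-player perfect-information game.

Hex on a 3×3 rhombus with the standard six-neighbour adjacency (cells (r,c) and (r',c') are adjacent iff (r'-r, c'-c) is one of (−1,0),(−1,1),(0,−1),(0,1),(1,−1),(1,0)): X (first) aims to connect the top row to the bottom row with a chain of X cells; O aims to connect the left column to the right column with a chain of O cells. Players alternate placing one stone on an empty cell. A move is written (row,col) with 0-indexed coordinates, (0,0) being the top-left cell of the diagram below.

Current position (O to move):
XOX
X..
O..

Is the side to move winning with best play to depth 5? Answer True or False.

p1 O@[XOX/X../O..]: (1,1)[XOX/XO./O..]-1 (1,2)[XOX/X.O/O..]+1* (2,1)[XOX/X../OO.]+1 (2,2)[XOX/X../O.O]-1
p2 X@[XOX/X.O/O..]: (1,1)[XOX/XXO/O..]-1* (2,1)[XOX/X.O/OX.]-1 (2,2)[XOX/X.O/O.X]-1
p3 O@[XOX/XXO/O..]: (2,1)[XOX/XXO/OO.]+1* (2,2)[XOX/XXO/O.O]-1
p4 X@[XOX/XXO/OO.] terminal -1; root [XOX/X../O..] d5

O winning at [XOX/X../O..]: True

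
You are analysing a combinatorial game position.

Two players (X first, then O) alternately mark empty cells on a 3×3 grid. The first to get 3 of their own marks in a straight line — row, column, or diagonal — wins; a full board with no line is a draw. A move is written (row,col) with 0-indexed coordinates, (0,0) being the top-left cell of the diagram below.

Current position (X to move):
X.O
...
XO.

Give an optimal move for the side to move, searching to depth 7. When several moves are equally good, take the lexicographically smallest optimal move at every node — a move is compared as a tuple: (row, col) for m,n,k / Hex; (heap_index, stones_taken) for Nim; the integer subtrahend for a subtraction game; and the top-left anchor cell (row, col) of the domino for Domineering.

X's best at [X.O/.../XO.]: (1,0)

ply 1, X at X.O/.../XO. | (0,1)=+0→XXO/.../XO.; (1,0)=+1→X.O/X../XO.*; (1,1)=+1→X.O/.X./XO.; (1,2)=+0→X.O/..X/XO.; (2,2)=+1→X.O/.../XOX
ply 2: X.O/X../XO. is terminal -1 (O); from X.O/.../XO. depth 7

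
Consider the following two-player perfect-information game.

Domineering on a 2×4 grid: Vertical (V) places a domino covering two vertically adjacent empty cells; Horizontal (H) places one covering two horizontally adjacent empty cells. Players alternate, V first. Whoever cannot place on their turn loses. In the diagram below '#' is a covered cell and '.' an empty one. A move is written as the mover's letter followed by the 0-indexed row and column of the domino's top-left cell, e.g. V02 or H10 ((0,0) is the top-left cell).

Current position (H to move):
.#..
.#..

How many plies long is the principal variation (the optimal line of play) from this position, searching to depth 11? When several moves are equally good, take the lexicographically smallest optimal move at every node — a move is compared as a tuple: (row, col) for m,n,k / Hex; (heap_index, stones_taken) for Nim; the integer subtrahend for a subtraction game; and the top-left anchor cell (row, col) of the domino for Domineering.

PV length from [.#../.#..]: 3 plies

ply 1, H at .#../.#.. | H02=+1→.###/.#..*; H12=+1→.#../.###
ply 2, V at .###/.#.. | V00=-1→####/##..*
ply 3, H at ####/##.. | H12=+1→####/####*
ply 4: ####/#### is terminal -1 (V); from .#../.#.. depth 11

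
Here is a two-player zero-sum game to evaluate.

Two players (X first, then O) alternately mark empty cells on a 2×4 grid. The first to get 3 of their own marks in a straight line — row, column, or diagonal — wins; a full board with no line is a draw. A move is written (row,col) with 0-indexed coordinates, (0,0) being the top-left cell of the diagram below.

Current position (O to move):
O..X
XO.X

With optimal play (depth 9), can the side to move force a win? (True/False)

p1 O@[O..X/XO.X]: (0,1)[OO.X/XO.X]+0* (0,2)[O.OX/XO.X]+0 (1,2)[O..X/XOOX]+0
p2 X@[OO.X/XO.X]: (0,2)[OOXX/XO.X]+0* (1,2)[OO.X/XOXX]-1
p3 O@[OOXX/XO.X]: (1,2)[OOXX/XOOX]+0*
p4 X@[OOXX/XOOX] terminal +0; root [O..X/XO.X] d9

O winning at [O..X/XO.X]: False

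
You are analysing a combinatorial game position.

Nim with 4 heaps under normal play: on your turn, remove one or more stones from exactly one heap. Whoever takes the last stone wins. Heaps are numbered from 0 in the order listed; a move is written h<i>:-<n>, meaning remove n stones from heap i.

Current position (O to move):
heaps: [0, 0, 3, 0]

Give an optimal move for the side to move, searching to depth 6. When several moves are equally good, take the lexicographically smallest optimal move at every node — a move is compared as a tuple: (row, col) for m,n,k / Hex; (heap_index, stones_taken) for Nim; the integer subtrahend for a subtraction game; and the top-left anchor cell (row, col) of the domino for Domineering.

O's best at [(0,0,3,0)]: h2:-3

ply 1, O at (0,0,3,0) | h2:-1=-1→(0,0,2,0); h2:-2=-1→(0,0,1,0); h2:-3=+1→(0,0,0,0)*
ply 2: (0,0,0,0) is terminal -1 (X); from (0,0,3,0) depth 6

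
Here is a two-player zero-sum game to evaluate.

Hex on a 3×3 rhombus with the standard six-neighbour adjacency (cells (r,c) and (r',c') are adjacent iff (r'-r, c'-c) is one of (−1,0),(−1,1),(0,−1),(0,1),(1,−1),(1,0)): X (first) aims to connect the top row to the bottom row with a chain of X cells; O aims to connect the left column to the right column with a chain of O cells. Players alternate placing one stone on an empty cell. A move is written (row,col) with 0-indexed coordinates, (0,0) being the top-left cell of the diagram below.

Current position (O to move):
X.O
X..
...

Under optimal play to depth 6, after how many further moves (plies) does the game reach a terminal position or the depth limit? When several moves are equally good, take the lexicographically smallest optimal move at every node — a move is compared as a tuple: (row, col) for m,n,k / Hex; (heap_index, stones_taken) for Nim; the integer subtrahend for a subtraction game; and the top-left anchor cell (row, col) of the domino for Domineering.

p1 O@[X.O/X../...]: (0,1)[XOO/X../...]-1 (1,1)[X.O/XO./...]-1 (1,2)[X.O/X.O/...]-1 (2,0)[X.O/X../O..]+1* (2,1)[X.O/X../.O.]-1 (2,2)[X.O/X../..O]-1
p2 X@[X.O/X../O..]: (0,1)[XXO/X../O..]-1* (1,1)[X.O/XX./O..]-1 (1,2)[X.O/X.X/O..]-1 (2,1)[X.O/X../OX.]-1 (2,2)[X.O/X../O.X]-1
p3 O@[XXO/X../O..]: (1,1)[XXO/XO./O..]+1* (1,2)[XXO/X.O/O..]+1 (2,1)[XXO/X../OO.]+1 (2,2)[XXO/X../O.O]+1
p4 X@[XXO/XO./O..] terminal -1; root [X.O/X../...] d6

PV length from [X.O/X../...]: 3 plies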